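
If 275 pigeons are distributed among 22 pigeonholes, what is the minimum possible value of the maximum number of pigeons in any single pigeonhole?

13

The 22 pigeonholes are the holes and the 275 pigeons are the pigeons.
If every pigeonhole held at most 12 pigeons, the total would be at most 22 × 12 = 264, which is less than 275.
So some pigeonhole holds at least ⌈275/22⌉ = 13 pigeons.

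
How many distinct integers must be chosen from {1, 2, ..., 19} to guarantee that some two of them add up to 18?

A set avoiding the sum 18 can contain at most one of each pair {x, 18−x}, plus the 3 elements whose complement lies outside the range or equal to its own complement.
The integers 9, …, 19 (11 of them) are such a set: any two sum to at least 9+10 = 19 > 18.
Any 12th integer completes one of the 8 pairs, so 12 choices force a sum of 18.

12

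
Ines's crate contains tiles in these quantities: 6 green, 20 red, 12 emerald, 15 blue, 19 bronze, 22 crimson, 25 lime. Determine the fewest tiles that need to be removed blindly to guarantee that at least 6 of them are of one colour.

36

The 7 colours are the holes; the tiles drawn are the pigeons.
To avoid 6 of any one colour, the worst case takes at most 5 of each colour.
That gives 5 + 5 + 5 + 5 + 5 + 5 + 5 = 35 tiles with no colour reaching 6.
The next tile forces some colour to 6, so 35 + 1 = 36.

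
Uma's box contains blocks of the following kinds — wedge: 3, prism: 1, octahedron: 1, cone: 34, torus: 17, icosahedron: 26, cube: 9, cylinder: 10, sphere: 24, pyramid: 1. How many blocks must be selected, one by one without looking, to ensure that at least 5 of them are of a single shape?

31

Put each drawn block into a box by shape. The largest draw with every box below 5 takes min(count, 4) from each shape; shapes with fewer than 4 contribute all they have.
Σ min(cᵢ, 4) = 3 + 1 + 1 + 4 + 4 + 4 + 4 + 4 + 4 + 1 = 30.
Draw number 30 + 1 = 31 must push one box to 5.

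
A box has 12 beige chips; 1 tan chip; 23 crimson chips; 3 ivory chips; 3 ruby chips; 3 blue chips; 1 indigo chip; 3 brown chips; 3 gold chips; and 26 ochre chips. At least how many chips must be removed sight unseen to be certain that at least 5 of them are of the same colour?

30

Pigeonhole: put each drawn chip into a box by colour. The largest draw with every box below 5 takes min(count, 4) from each colour; colours with fewer than 4 contribute all they have.
Σ min(cᵢ, 4) = 4 + 1 + 4 + 3 + 3 + 3 + 1 + 3 + 3 + 4 = 29.
Draw number 29 + 1 = 30 must push one box to 5.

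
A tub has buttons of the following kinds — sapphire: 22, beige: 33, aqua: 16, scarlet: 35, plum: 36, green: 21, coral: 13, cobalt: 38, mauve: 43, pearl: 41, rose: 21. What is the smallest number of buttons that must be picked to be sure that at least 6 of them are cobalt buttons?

In the worst case for collecting cobalt buttons, every non-cobalt button comes out first.
There are 22 + 33 + 16 + 35 + 36 + 21 + 13 + 43 + 41 + 21 = 281 non-cobalt buttons altogether.
After those, each further button must be cobalt, so 281 + 6 = 287 draws guarantee 6 cobalt buttons.

287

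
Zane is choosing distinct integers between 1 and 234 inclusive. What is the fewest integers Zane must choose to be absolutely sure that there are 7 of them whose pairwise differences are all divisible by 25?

151

Integers whose pairwise differences are multiples of 25 are exactly those sharing a remainder mod 25. The 25 residue classes mod 25 are the pigeonholes.
With 150 integers one could put 6 in each residue class and have no class reach 7.
The 151st integer pushes some class to 7, so 25·6 + 1 = 151.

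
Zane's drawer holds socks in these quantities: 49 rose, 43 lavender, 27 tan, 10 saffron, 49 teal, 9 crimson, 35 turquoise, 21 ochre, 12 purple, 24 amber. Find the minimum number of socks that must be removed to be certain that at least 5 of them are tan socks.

In the worst case for collecting tan socks, every non-tan sock comes out first.
There are 49 + 43 + 10 + 49 + 9 + 35 + 21 + 12 + 24 = 252 non-tan socks altogether.
After those, each further sock must be tan, so 252 + 5 = 257 draws guarantee 5 tan socks.

257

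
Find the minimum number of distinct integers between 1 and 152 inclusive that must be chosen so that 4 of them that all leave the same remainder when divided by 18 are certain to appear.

Pigeonhole: the 18 residue classes mod 18 are the pigeonholes.
With 54 integers one could put 3 in each residue class and have no class reach 4.
The 55th integer pushes some class to 4, so 18·3 + 1 = 55.

55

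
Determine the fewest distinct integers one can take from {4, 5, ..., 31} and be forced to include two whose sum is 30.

Group the elements by complementary pair {x, 30−x}: {4,26}, {5,25}, {6,24}, …, giving 11 two-element pairs, the single value 15 (it cannot pair with itself since the integers are distinct), and 5 integers whose partner 30−x falls outside [4,31].
Treating each of those 17 groups as a pigeonhole, one can pick one integer per group — 17 integers — with no two summing to 30.
The 18th integer lands in an occupied pair, forcing a sum of 30.

18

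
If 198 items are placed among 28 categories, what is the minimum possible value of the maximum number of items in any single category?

The 28 categories are the holes and the 198 items are the pigeons.
If every category held at most 7 items, the total would be at most 28 × 7 = 196, which is less than 198.
So some category holds at least ⌈198/28⌉ = 8 items.

8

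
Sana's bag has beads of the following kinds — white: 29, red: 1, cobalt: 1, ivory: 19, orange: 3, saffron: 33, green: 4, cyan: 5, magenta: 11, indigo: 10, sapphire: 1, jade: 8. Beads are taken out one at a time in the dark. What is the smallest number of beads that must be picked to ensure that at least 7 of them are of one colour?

52

By pigeonhole, the 12 colours are the holes; the beads drawn are the pigeons.
To avoid 7 of any one colour, the worst case takes at most 6 of each colour, or every bead of a colour that has fewer than 6.
That gives 6 + 1 + 1 + 6 + 3 + 6 + 4 + 5 + 6 + 6 + 1 + 6 = 51 beads with no colour reaching 7.
The next bead forces some colour to 7, so 51 + 1 = 52.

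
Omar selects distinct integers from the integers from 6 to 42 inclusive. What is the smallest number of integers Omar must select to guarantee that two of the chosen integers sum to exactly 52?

22

A set avoiding the sum 52 can contain at most one of each pair {x, 52−x}, plus the 5 elements whose complement lies outside the range or equal to its own complement.
The integers 6, …, 26 (21 of them) are such a set: any two sum to at least 6+7 = 13 and at most 25+26 = 51 < 52.
Any 22nd integer completes one of the 16 pairs, so 22 choices force a sum of 52.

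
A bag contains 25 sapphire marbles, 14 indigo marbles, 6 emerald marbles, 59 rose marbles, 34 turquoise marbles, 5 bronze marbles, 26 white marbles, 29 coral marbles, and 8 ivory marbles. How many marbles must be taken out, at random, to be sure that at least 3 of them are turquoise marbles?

In the worst case for collecting turquoise marbles, every non-turquoise marble comes out first.
There are 25 + 14 + 6 + 59 + 5 + 26 + 29 + 8 = 172 non-turquoise marbles altogether.
After those, each further marble must be turquoise, so 172 + 3 = 175 draws guarantee 3 turquoise marbles.

175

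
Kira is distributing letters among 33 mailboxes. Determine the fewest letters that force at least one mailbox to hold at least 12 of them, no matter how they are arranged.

364

With 363 letters one could put exactly 11 in each of the 33 mailboxes, and no mailbox would reach 12.
By pigeonhole, one more letter must land in a mailbox that already has 11, giving it 12.
So 33 × 11 + 1 = 364 letters are required.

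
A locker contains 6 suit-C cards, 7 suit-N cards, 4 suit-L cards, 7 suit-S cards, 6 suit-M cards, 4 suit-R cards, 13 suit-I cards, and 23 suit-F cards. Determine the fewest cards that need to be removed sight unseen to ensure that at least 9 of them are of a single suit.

Put each drawn card into a box by suit. The largest draw with every box below 9 takes min(count, 8) from each suit; suits with fewer than 8 contribute all they have.
Σ min(cᵢ, 8) = 6 + 7 + 4 + 7 + 6 + 4 + 8 + 8 = 50.
Draw number 50 + 1 = 51 must push one box to 9.

51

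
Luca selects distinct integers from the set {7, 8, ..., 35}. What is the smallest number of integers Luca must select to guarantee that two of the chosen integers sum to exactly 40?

17

Two chosen integers sum to 40 exactly when both halves of some pair {x, 40−x} with 7 ≤ x ≤ 40−x ≤ 33 are chosen — 13 such pairs.
The remaining 3 elements (those with no distinct partner in range) can never complete a 40-sum, so the worst case takes all of them and one from each pair: 3 + 13 = 16.
The 17th integer has to be the second member of some pair, so 16 + 1 = 17.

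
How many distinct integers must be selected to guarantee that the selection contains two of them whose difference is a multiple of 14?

Integers whose pairwise differences are multiples of 14 are exactly those sharing a remainder mod 14. By the pigeonhole principle, the 14 residue classes mod 14 are the pigeonholes.
With 14 integers one could put 1 in each residue class and have no class reach 2.
The 15th integer pushes some class to 2, so 14·1 + 1 = 15.

15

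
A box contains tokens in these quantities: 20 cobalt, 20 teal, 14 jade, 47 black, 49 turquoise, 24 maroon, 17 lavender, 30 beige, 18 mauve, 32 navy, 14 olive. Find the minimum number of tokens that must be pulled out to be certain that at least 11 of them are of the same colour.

An adversary could hand out at most 10 tokens per colour: 10 + 10 + 10 + 10 + 10 + 10 + 10 + 10 + 10 + 10 + 10 = 110 tokens and still no colour has 11.
One more token lands in a colour already at 10, so 111 draws are enough and 110 are not.

111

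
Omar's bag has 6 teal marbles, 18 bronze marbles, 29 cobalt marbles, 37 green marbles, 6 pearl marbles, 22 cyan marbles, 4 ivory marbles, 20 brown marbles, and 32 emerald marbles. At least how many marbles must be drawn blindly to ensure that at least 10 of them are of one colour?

Pigeonhole: put each drawn marble into a box by colour. The largest draw with every box below 10 takes min(count, 9) from each colour; colours with fewer than 9 contribute all they have.
Σ min(cᵢ, 9) = 6 + 9 + 9 + 9 + 6 + 9 + 4 + 9 + 9 = 70.
Draw number 70 + 1 = 71 must push one box to 10.

71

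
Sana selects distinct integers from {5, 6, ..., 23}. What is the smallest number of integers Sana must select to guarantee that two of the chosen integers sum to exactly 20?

A set avoiding the sum 20 can contain at most one of each pair {x, 20−x}, plus the 9 elements whose complement lies outside the range or equal to its own complement.
The integers 10, …, 23 (14 of them) are such a set: any two sum to at least 10+11 = 21 > 20.
Any 15th integer completes one of the 5 pairs, so 15 choices force a sum of 20.

15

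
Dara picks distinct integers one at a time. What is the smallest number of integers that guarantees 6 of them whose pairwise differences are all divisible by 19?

96

Integers whose pairwise differences are multiples of 19 are exactly those sharing a remainder mod 19. By the pigeonhole principle, the 19 residue classes mod 19 are the pigeonholes.
With 95 integers one could put 5 in each residue class and have no class reach 6.
The 96th integer pushes some class to 6, so 19·5 + 1 = 96.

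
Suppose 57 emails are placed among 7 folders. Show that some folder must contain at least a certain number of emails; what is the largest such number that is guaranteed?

By pigeonhole, the 7 folders are the holes and the 57 emails are the pigeons.
If every folder held at most 8 emails, the total would be at most 7 × 8 = 56, which is less than 57.
So some folder holds at least ⌈57/7⌉ = 9 emails.

9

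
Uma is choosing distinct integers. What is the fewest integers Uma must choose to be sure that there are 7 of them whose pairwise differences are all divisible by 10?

Integers whose pairwise differences are multiples of 10 are exactly those sharing a remainder mod 10. Pigeonhole: the 10 residue classes mod 10 are the pigeonholes.
With 60 integers one could put 6 in each residue class and have no class reach 7.
The 61st integer pushes some class to 7, so 10·6 + 1 = 61.

61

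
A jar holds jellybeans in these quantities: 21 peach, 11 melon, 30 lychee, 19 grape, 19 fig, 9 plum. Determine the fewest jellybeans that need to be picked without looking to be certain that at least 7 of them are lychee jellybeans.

86

In the worst case for collecting lychee jellybeans, every non-lychee jellybean comes out first.
There are 21 + 11 + 19 + 19 + 9 = 79 non-lychee jellybeans altogether.
After those, each further jellybean must be lychee, so 79 + 7 = 86 draws guarantee 7 lychee jellybeans.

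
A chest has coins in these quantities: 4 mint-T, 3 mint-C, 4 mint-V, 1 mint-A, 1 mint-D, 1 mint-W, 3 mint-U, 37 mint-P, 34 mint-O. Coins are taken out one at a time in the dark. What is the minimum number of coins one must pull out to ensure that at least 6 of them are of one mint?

28

An adversary could hand out at most 5 coins per mint (7 mints run out sooner): 4 + 3 + 4 + 1 + 1 + 1 + 3 + 5 + 5 = 27 coins and still no mint has 6.
One more coin lands in a mint already at 5, so 28 draws are enough and 27 are not.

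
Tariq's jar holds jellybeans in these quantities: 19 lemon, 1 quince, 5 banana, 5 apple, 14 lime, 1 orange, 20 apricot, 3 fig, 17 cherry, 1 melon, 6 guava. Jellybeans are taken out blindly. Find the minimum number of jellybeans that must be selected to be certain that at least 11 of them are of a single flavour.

An adversary could hand out at most 10 jellybeans per flavour (7 flavours run out sooner): 10 + 1 + 5 + 5 + 10 + 1 + 10 + 3 + 10 + 1 + 6 = 62 jellybeans and still no flavour has 11.
One more jellybean lands in a flavour already at 10, so 63 draws are enough and 62 are not.

63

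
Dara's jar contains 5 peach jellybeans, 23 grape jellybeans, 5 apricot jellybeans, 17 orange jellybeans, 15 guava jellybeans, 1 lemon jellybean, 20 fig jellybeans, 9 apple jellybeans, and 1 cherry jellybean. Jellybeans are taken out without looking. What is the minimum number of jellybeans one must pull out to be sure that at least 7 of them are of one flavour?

43

By pigeonhole, put each drawn jellybean into a box by flavour. The largest draw with every box below 7 takes min(count, 6) from each flavour; flavours with fewer than 6 contribute all they have.
Σ min(cᵢ, 6) = 5 + 6 + 5 + 6 + 6 + 1 + 6 + 6 + 1 = 42.
Draw number 42 + 1 = 43 must push one box to 7.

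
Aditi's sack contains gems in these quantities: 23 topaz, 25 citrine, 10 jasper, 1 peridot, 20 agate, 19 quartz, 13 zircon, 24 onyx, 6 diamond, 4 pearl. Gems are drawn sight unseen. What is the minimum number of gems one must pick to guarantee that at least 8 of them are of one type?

An adversary could hand out at most 7 gems per type (peridot, diamond, pearl run out sooner): 7 + 7 + 7 + 1 + 7 + 7 + 7 + 7 + 6 + 4 = 60 gems and still no type has 8.
By pigeonhole, one more gem lands in a type already at 7, so 61 draws are enough and 60 are not.

61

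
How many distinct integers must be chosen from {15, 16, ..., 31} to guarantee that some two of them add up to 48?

Group the elements by complementary pair {x, 48−x}: {17,31}, {18,30}, {19,29}, …, giving 7 two-element pairs, the single value 24 (it cannot pair with itself since the integers are distinct), and 2 integers whose partner 48−x falls outside [15,31].
By pigeonhole, treating each of those 10 groups as a pigeonhole, one can pick one integer per group — 10 integers — with no two summing to 48.
The 11th integer lands in an occupied pair, forcing a sum of 48.

11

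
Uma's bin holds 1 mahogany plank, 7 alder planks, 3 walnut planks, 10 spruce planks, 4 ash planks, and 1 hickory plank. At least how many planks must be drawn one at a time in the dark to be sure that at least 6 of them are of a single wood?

Pigeonhole: the 6 woods are the holes; the planks drawn are the pigeons.
To avoid 6 of any one wood, the worst case takes at most 5 of each wood, or every plank of a wood that has fewer than 5.
That gives 1 + 5 + 3 + 5 + 4 + 1 = 19 planks with no wood reaching 6.
The next plank forces some wood to 6, so 19 + 1 = 20.

20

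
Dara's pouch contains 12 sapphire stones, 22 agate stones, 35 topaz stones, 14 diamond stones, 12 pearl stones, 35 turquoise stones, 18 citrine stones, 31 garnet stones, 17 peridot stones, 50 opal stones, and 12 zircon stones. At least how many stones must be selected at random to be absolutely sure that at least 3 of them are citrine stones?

In the worst case for collecting citrine stones, every non-citrine stone comes out first.
There are 12 + 22 + 35 + 14 + 12 + 35 + 31 + 17 + 50 + 12 = 240 non-citrine stones altogether.
After those, each further stone must be citrine, so 240 + 3 = 243 draws guarantee 3 citrine stones.

243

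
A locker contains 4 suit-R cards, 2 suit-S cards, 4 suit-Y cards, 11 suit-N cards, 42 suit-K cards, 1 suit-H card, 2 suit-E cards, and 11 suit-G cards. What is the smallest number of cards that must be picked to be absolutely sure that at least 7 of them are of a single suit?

An adversary could hand out at most 6 cards per suit (5 suits run out sooner): 4 + 2 + 4 + 6 + 6 + 1 + 2 + 6 = 31 cards and still no suit has 7.
One more card lands in a suit already at 6, so 32 draws are enough and 31 are not.

32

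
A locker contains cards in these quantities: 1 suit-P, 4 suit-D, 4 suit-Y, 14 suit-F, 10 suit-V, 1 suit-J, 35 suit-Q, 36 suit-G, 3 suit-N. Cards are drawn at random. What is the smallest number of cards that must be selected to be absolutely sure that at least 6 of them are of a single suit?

By the pigeonhole principle, the 9 suits are the holes; the cards drawn are the pigeons.
To avoid 6 of any one suit, the worst case takes at most 5 of each suit, or every card of a suit that has fewer than 5.
That gives 1 + 4 + 4 + 5 + 5 + 1 + 5 + 5 + 3 = 33 cards with no suit reaching 6.
The next card forces some suit to 6, so 33 + 1 = 34.

34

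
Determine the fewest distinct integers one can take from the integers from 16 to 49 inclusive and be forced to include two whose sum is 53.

24

Two chosen integers sum to 53 exactly when both halves of some pair {x, 53−x} with 16 ≤ x ≤ 53−x ≤ 37 are chosen — 11 such pairs.
The remaining 12 elements (those with no distinct partner in range) can never complete a 53-sum, so the worst case takes all of them and one from each pair: 12 + 11 = 23.
The 24th integer has to be the second member of some pair, so 23 + 1 = 24.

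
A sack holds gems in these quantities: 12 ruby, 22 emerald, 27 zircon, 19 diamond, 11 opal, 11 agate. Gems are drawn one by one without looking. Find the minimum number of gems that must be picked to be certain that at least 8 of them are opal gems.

99

In the worst case for collecting opal gems, every non-opal gem comes out first.
There are 12 + 22 + 27 + 19 + 11 = 91 non-opal gems altogether.
After those, each further gem must be opal, so 91 + 8 = 99 draws guarantee 8 opal gems.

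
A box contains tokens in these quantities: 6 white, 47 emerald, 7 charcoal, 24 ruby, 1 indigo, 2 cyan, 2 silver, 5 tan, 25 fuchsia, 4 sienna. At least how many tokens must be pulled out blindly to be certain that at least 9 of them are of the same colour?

52

Pigeonhole: put each drawn token into a box by colour. The largest draw with every box below 9 takes min(count, 8) from each colour; colours with fewer than 8 contribute all they have.
Σ min(cᵢ, 8) = 6 + 8 + 7 + 8 + 1 + 2 + 2 + 5 + 8 + 4 = 51.
Draw number 51 + 1 = 52 must push one box to 9.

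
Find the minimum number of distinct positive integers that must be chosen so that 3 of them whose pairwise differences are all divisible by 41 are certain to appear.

Integers whose pairwise differences are multiples of 41 are exactly those sharing a remainder mod 41. The 41 residue classes mod 41 are the pigeonholes.
With 82 integers one could put 2 in each residue class and have no class reach 3.
The 83rd integer pushes some class to 3, so 41·2 + 1 = 83.

83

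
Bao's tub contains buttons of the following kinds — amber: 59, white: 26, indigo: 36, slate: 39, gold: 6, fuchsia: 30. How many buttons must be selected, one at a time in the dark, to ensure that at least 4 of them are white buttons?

In the worst case for collecting white buttons, every non-white button comes out first.
There are 59 + 36 + 39 + 6 + 30 = 170 non-white buttons altogether.
After those, each further button must be white, so 170 + 4 = 174 draws guarantee 4 white buttons.

174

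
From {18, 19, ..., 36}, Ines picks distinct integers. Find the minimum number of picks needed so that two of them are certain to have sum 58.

Group the elements by complementary pair {x, 58−x}: {22,36}, {23,35}, {24,34}, …, giving 7 two-element pairs, the single value 29 (it cannot pair with itself since the integers are distinct), and 4 integers whose partner 58−x falls outside [18,36].
By the pigeonhole principle, treating each of those 12 groups as a pigeonhole, one can pick one integer per group — 12 integers — with no two summing to 58.
The 13th integer lands in an occupied pair, forcing a sum of 58.

13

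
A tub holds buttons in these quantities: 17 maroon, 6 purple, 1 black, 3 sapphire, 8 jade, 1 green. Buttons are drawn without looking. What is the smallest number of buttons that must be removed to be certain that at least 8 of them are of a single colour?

26

The 6 colours are the holes; the buttons drawn are the pigeons.
To avoid 8 of any one colour, the worst case takes at most 7 of each colour, or every button of a colour that has fewer than 7.
That gives 7 + 6 + 1 + 3 + 7 + 1 = 25 buttons with no colour reaching 8.
The next button forces some colour to 8, so 25 + 1 = 26.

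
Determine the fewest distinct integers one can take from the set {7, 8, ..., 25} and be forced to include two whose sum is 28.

Two chosen integers sum to 28 exactly when both halves of some pair {x, 28−x} with 7 ≤ x ≤ 28−x ≤ 21 are chosen — 7 such pairs.
The remaining 5 elements (those with no distinct partner in range) can never complete a 28-sum, so the worst case takes all of them and one from each pair: 5 + 7 = 12.
The 13th integer has to be the second member of some pair, so 12 + 1 = 13.

13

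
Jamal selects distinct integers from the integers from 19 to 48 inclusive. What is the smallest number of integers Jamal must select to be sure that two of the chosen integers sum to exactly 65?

A set avoiding the sum 65 can contain at most one of each pair {x, 65−x}, plus the 2 elements whose complement lies outside the range.
The integers 33, …, 48 (16 of them) are such a set: any two sum to at least 33+34 = 67 > 65.
Any 17th integer completes one of the 14 pairs, so 17 choices force a sum of 65.

17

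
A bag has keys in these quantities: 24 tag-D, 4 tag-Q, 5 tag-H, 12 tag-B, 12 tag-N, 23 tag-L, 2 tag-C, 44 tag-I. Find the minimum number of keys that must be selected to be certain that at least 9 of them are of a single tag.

52

Put each drawn key into a box by tag. The largest draw with every box below 9 takes min(count, 8) from each tag; tags with fewer than 8 contribute all they have.
Σ min(cᵢ, 8) = 8 + 4 + 5 + 8 + 8 + 8 + 2 + 8 = 51.
Draw number 51 + 1 = 52 must push one box to 9.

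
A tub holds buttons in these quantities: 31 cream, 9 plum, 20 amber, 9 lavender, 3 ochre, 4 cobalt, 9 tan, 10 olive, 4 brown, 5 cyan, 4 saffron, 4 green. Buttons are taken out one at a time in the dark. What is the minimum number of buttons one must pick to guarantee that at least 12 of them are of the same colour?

84

The 12 colours are the holes; the buttons drawn are the pigeons.
To avoid 12 of any one colour, the worst case takes at most 11 of each colour, or every button of a colour that has fewer than 11.
That gives 11 + 9 + 11 + 9 + 3 + 4 + 9 + 10 + 4 + 5 + 4 + 4 = 83 buttons with no colour reaching 12.
The next button forces some colour to 12, so 83 + 1 = 84.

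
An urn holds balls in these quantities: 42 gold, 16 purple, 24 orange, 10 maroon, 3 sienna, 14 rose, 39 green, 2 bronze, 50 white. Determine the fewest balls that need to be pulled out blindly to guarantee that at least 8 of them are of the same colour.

The 9 colours are the holes; the balls drawn are the pigeons.
To avoid 8 of any one colour, the worst case takes at most 7 of each colour, or every ball of a colour that has fewer than 7.
That gives 7 + 7 + 7 + 7 + 3 + 7 + 7 + 2 + 7 = 54 balls with no colour reaching 8.
The next ball forces some colour to 8, so 54 + 1 = 55.

55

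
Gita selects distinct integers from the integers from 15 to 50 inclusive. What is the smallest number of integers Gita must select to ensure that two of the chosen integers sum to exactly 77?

25

A set avoiding the sum 77 can contain at most one of each pair {x, 77−x}, plus the 12 elements whose complement lies outside the range.
The integers 15, …, 38 (24 of them) are such a set: any two sum to at least 15+16 = 31 and at most 37+38 = 75 < 77.
Any 25th integer completes one of the 12 pairs, so 25 choices force a sum of 77.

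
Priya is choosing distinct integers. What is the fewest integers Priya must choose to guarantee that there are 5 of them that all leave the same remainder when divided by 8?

33

Pigeonhole: the 8 residue classes mod 8 are the pigeonholes.
With 32 integers one could put 4 in each residue class and have no class reach 5.
The 33rd integer pushes some class to 5, so 8·4 + 1 = 33.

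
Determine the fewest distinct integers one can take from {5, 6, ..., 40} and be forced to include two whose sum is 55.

A set avoiding the sum 55 can contain at most one of each pair {x, 55−x}, plus the 10 elements whose complement lies outside the range.
The integers 5, …, 27 (23 of them) are such a set: any two sum to at least 5+6 = 11 and at most 26+27 = 53 < 55.
By pigeonhole, any 24th integer completes one of the 13 pairs, so 24 choices force a sum of 55.

24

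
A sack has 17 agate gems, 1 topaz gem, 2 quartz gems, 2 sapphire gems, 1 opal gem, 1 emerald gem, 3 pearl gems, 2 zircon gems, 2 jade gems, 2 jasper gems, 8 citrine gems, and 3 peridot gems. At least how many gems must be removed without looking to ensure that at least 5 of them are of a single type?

28

By pigeonhole, put each drawn gem into a box by type. The largest draw with every box below 5 takes min(count, 4) from each type; types with fewer than 4 contribute all they have.
Σ min(cᵢ, 4) = 4 + 1 + 2 + 2 + 1 + 1 + 3 + 2 + 2 + 2 + 4 + 3 = 27.
Draw number 27 + 1 = 28 must push one box to 5.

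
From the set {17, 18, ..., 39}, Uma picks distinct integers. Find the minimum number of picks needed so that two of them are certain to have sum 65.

17

A set avoiding the sum 65 can contain at most one of each pair {x, 65−x}, plus the 9 elements whose complement lies outside the range.
The integers 17, …, 32 (16 of them) are such a set: any two sum to at least 17+18 = 35 and at most 31+32 = 63 < 65.
Any 17th integer completes one of the 7 pairs, so 17 choices force a sum of 65.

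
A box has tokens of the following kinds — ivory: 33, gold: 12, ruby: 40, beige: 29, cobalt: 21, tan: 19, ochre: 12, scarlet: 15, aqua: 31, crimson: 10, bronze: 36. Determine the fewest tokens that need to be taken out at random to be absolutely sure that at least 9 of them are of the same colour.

89

An adversary could hand out at most 8 tokens per colour: 8 + 8 + 8 + 8 + 8 + 8 + 8 + 8 + 8 + 8 + 8 = 88 tokens and still no colour has 9.
One more token lands in a colour already at 8, so 89 draws are enough and 88 are not.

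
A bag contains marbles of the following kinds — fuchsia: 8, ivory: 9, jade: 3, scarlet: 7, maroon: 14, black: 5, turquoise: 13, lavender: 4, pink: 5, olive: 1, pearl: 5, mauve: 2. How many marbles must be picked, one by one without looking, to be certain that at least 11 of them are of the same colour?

An adversary could hand out at most 10 marbles per colour (10 colours run out sooner): 8 + 9 + 3 + 7 + 10 + 5 + 10 + 4 + 5 + 1 + 5 + 2 = 69 marbles and still no colour has 11.
By pigeonhole, one more marble lands in a colour already at 10, so 70 draws are enough and 69 are not.

70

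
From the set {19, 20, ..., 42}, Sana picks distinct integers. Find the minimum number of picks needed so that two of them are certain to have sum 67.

A set avoiding the sum 67 can contain at most one of each pair {x, 67−x}, plus the 6 elements whose complement lies outside the range.
The integers 19, …, 33 (15 of them) are such a set: any two sum to at least 19+20 = 39 and at most 32+33 = 65 < 67.
Any 16th integer completes one of the 9 pairs, so 16 choices force a sum of 67.

16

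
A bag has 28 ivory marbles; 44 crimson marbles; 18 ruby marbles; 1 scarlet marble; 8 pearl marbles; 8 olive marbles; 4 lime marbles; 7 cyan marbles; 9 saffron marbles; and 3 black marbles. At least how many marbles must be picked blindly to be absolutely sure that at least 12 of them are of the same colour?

Pigeonhole: the 10 colours are the holes; the marbles drawn are the pigeons.
To avoid 12 of any one colour, the worst case takes at most 11 of each colour, or every marble of a colour that has fewer than 11.
That gives 11 + 11 + 11 + 1 + 8 + 8 + 4 + 7 + 9 + 3 = 73 marbles with no colour reaching 12.
The next marble forces some colour to 12, so 73 + 1 = 74.

74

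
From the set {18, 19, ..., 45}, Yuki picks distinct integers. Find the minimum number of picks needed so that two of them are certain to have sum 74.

Group the elements by complementary pair {x, 74−x}: {29,45}, {30,44}, {31,43}, …, giving 8 two-element pairs, the single value 37 (it cannot pair with itself since the integers are distinct), and 11 integers whose partner 74−x falls outside [18,45].
Pigeonhole: treating each of those 20 groups as a pigeonhole, one can pick one integer per group — 20 integers — with no two summing to 74.
The 21st integer lands in an occupied pair, forcing a sum of 74.

21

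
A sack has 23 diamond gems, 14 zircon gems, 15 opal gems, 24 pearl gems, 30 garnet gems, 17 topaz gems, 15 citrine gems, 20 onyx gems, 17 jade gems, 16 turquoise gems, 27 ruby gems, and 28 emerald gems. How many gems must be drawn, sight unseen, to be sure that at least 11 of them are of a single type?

121

Pigeonhole: the 12 types are the holes; the gems drawn are the pigeons.
To avoid 11 of any one type, the worst case takes at most 10 of each type.
That gives 10 + 10 + 10 + 10 + 10 + 10 + 10 + 10 + 10 + 10 + 10 + 10 = 120 gems with no type reaching 11.
The next gem forces some type to 11, so 120 + 1 = 121.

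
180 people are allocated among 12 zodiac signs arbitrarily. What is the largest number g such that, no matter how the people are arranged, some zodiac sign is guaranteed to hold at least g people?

15

By the pigeonhole principle, the 12 zodiac signs are the holes and the 180 people are the pigeons.
If every zodiac sign held at most 14 people, the total would be at most 12 × 14 = 168, which is less than 180.
So some zodiac sign holds at least ⌈180/12⌉ = 15 people.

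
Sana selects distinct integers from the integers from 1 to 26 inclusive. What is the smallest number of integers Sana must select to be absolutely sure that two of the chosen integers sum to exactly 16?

A set avoiding the sum 16 can contain at most one of each pair {x, 16−x}, plus the 12 elements whose complement lies outside the range or equal to its own complement.
The integers 8, …, 26 (19 of them) are such a set: any two sum to at least 8+9 = 17 > 16.
By the pigeonhole principle, any 20th integer completes one of the 7 pairs, so 20 choices force a sum of 16.

20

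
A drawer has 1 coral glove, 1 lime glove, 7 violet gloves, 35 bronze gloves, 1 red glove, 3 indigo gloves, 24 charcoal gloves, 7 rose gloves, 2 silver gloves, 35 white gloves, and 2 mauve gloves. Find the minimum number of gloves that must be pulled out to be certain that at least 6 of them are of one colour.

36

Put each drawn glove into a box by colour. The largest draw with every box below 6 takes min(count, 5) from each colour; colours with fewer than 5 contribute all they have.
Σ min(cᵢ, 5) = 1 + 1 + 5 + 5 + 1 + 3 + 5 + 5 + 2 + 5 + 2 = 35.
Draw number 35 + 1 = 36 must push one box to 6.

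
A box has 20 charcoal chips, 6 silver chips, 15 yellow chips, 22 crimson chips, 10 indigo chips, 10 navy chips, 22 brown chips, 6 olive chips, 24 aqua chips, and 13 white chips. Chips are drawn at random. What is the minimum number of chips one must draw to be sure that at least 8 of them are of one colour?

69

The 10 colours are the holes; the chips drawn are the pigeons.
To avoid 8 of any one colour, the worst case takes at most 7 of each colour, or every chip of a colour that has fewer than 7.
That gives 7 + 6 + 7 + 7 + 7 + 7 + 7 + 6 + 7 + 7 = 68 chips with no colour reaching 8.
The next chip forces some colour to 8, so 68 + 1 = 69.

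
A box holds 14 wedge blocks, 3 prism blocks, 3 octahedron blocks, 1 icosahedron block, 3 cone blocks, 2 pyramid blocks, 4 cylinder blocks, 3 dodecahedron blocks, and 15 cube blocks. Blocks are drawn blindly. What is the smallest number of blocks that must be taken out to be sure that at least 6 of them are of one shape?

30

The 9 shapes are the holes; the blocks drawn are the pigeons.
To avoid 6 of any one shape, the worst case takes at most 5 of each shape, or every block of a shape that has fewer than 5.
That gives 5 + 3 + 3 + 1 + 3 + 2 + 4 + 3 + 5 = 29 blocks with no shape reaching 6.
The next block forces some shape to 6, so 29 + 1 = 30.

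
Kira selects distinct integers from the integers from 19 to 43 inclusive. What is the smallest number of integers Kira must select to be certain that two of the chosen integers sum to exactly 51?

A set avoiding the sum 51 can contain at most one of each pair {x, 51−x}, plus the 11 elements whose complement lies outside the range.
The integers 26, …, 43 (18 of them) are such a set: any two sum to at least 26+27 = 53 > 51.
Any 19th integer completes one of the 7 pairs, so 19 choices force a sum of 51.

19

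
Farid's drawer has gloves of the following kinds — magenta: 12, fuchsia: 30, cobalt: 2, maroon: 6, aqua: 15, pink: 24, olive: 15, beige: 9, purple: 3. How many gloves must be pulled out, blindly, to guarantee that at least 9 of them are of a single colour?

60

An adversary could hand out at most 8 gloves per colour (cobalt, maroon, purple run out sooner): 8 + 8 + 2 + 6 + 8 + 8 + 8 + 8 + 3 = 59 gloves and still no colour has 9.
By pigeonhole, one more glove lands in a colour already at 8, so 60 draws are enough and 59 are not.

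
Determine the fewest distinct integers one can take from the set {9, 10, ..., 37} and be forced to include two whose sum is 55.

Group the elements by complementary pair {x, 55−x}: {18,37}, {19,36}, {20,35}, …, giving 10 two-element pairs and 9 integers whose partner 55−x falls outside [9,37].
Treating each of those 19 groups as a pigeonhole, one can pick one integer per group — 19 integers — with no two summing to 55.
The 20th integer lands in an occupied pair, forcing a sum of 55.

20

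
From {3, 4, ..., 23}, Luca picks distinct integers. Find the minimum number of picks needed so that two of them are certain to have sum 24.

Two chosen integers sum to 24 exactly when both halves of some pair {x, 24−x} with 3 ≤ x ≤ 24−x ≤ 21 are chosen — 9 such pairs.
The remaining 3 elements (those with no distinct partner in range) can never complete a 24-sum, so the worst case takes all of them and one from each pair: 3 + 9 = 12.
By the pigeonhole principle, the 13th integer has to be the second member of some pair, so 12 + 1 = 13.

13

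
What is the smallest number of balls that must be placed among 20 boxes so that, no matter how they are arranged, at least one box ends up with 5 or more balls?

With 80 balls one could put exactly 4 in each of the 20 boxes, and no box would reach 5.
Pigeonhole: one more ball must land in a box that already has 4, giving it 5.
So 20 × 4 + 1 = 81 balls are required.

81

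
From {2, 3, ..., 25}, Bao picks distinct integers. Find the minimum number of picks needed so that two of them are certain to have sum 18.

18

A set avoiding the sum 18 can contain at most one of each pair {x, 18−x}, plus the 10 elements whose complement lies outside the range or equal to its own complement.
The integers 9, …, 25 (17 of them) are such a set: any two sum to at least 9+10 = 19 > 18.
By the pigeonhole principle, any 18th integer completes one of the 7 pairs, so 18 choices force a sum of 18.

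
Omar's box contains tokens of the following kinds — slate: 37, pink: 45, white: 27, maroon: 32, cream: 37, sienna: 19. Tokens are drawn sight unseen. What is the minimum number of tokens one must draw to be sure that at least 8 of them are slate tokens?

In the worst case for collecting slate tokens, every non-slate token comes out first.
There are 45 + 27 + 32 + 37 + 19 = 160 non-slate tokens altogether.
After those, each further token must be slate, so 160 + 8 = 168 draws guarantee 8 slate tokens.

168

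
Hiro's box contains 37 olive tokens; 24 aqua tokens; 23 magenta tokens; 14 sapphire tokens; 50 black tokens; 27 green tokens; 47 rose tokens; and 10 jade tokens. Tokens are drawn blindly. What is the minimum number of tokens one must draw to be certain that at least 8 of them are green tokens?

213

In the worst case for collecting green tokens, every non-green token comes out first.
There are 37 + 24 + 23 + 14 + 50 + 47 + 10 = 205 non-green tokens altogether.
After those, each further token must be green, so 205 + 8 = 213 draws guarantee 8 green tokens.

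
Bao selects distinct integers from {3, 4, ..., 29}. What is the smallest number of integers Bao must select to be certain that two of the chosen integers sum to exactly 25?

18

Group the elements by complementary pair {x, 25−x}: {3,22}, {4,21}, {5,20}, …, giving 10 two-element pairs and 7 integers whose partner 25−x falls outside [3,29].
By the pigeonhole principle, treating each of those 17 groups as a pigeonhole, one can pick one integer per group — 17 integers — with no two summing to 25.
The 18th integer lands in an occupied pair, forcing a sum of 25.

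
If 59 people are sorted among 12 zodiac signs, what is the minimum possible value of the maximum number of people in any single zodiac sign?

5

The 12 zodiac signs are the holes and the 59 people are the pigeons.
If every zodiac sign held at most 4 people, the total would be at most 12 × 4 = 48, which is less than 59.
So some zodiac sign holds at least ⌈59/12⌉ = 5 people.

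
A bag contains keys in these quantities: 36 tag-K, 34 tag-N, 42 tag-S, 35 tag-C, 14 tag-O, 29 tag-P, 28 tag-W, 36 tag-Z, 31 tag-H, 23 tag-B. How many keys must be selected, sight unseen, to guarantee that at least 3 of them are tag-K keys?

275

In the worst case for collecting tag-K keys, every non-tag-K key comes out first.
There are 34 + 42 + 35 + 14 + 29 + 28 + 36 + 31 + 23 = 272 non-tag-K keys altogether.
After those, each further key must be tag-K, so 272 + 3 = 275 draws guarantee 3 tag-K keys.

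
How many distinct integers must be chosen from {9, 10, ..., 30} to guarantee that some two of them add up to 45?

15

Group the elements by complementary pair {x, 45−x}: {15,30}, {16,29}, {17,28}, …, giving 8 two-element pairs and 6 integers whose partner 45−x falls outside [9,30].
Treating each of those 14 groups as a pigeonhole, one can pick one integer per group — 14 integers — with no two summing to 45.
The 15th integer lands in an occupied pair, forcing a sum of 45.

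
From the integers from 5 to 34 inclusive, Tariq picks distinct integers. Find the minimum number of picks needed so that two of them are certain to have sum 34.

19

Group the elements by complementary pair {x, 34−x}: {5,29}, {6,28}, {7,27}, …, giving 12 two-element pairs, the single value 17 (it cannot pair with itself since the integers are distinct), and 5 integers whose partner 34−x falls outside [5,34].
Treating each of those 18 groups as a pigeonhole, one can pick one integer per group — 18 integers — with no two summing to 34.
The 19th integer lands in an occupied pair, forcing a sum of 34.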